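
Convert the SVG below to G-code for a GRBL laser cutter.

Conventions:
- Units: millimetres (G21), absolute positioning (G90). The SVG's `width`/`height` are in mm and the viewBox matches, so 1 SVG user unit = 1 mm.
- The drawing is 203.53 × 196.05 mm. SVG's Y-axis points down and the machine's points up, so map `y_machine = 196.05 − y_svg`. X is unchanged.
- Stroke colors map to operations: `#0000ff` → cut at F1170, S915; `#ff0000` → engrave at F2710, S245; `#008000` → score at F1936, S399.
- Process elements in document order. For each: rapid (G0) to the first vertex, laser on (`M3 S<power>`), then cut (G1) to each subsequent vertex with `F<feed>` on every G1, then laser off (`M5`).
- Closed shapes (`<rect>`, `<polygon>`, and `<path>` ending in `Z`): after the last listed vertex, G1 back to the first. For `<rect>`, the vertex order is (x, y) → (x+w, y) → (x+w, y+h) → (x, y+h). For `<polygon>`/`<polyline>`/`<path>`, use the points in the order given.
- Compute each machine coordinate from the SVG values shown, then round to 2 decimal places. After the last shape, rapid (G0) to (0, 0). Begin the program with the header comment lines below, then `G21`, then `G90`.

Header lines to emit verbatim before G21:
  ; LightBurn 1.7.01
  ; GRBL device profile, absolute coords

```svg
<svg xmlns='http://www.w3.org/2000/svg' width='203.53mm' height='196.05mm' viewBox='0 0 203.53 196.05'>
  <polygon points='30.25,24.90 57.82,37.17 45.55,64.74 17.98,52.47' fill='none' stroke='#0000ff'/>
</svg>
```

; LightBurn 1.7.01
; GRBL device profile, absolute coords
G21
G90
G0 X30.25 Y171.15
M3 S915
G1 X57.82 Y158.88 F1170
G1 X45.55 Y131.31 F1170
G1 X17.98 Y143.58 F1170
G1 X30.25 Y171.15 F1170
M5
G0 X0.00 Y0.00

Since the viewBox matches the mm dimensions, user units are millimetres directly. The only transform is the Y-flip y_m = 196.05 − y_svg.

Shape 1 is a regular polygon drawn with `<polygon>`. Its stroke #0000ff means cut at S915, F1170. After flipping Y the toolpath is (30.25,171.15) → (57.82,158.88) → (45.55,131.31) → (17.98,143.58) → (30.25,171.15), returning to the start.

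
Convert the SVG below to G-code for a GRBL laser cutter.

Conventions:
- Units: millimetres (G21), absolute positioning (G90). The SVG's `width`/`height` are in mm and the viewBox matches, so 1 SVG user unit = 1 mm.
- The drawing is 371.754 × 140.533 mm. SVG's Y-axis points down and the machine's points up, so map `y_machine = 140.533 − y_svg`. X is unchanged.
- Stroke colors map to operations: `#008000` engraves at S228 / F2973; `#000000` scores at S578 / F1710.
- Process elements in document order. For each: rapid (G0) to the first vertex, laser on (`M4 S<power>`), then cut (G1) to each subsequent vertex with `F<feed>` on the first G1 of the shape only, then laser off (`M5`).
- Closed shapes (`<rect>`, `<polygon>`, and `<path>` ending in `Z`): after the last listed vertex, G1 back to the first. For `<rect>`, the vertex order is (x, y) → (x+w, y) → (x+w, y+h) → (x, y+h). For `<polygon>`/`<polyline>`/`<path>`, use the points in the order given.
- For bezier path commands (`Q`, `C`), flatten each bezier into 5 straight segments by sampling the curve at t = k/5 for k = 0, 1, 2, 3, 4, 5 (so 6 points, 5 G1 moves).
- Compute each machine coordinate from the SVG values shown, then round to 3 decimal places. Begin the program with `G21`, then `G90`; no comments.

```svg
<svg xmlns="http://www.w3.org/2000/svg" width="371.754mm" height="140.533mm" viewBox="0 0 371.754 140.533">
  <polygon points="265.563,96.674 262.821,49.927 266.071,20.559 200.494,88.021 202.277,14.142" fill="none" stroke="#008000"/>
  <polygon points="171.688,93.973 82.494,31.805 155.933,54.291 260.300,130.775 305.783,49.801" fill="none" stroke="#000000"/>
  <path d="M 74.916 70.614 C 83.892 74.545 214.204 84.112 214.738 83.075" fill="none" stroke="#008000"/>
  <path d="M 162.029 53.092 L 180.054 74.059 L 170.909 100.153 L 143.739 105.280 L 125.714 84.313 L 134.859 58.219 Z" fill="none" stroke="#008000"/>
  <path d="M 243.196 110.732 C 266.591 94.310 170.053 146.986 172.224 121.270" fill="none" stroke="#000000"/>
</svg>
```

G21
G90
G0 X265.563 Y43.859
M4 S228
G1 X262.821 Y90.606 F2973
G1 X266.071 Y119.974
G1 X200.494 Y52.512
G1 X202.277 Y126.391
G1 X265.563 Y43.859
M5
G0 X171.688 Y46.560
M4 S578
G1 X82.494 Y108.728 F1710
G1 X155.933 Y86.242
G1 X260.300 Y9.758
G1 X305.783 Y90.732
G1 X171.688 Y46.560
M5
G0 X74.916 Y69.919
M4 S228
G1 X92.853 Y67.014 F2973
G1 X127.857 Y63.536
G1 X167.875 Y60.264
G1 X200.853 Y57.978
G1 X214.738 Y57.458
M5
G0 X162.029 Y87.441
M4 S228
G1 X180.054 Y66.474 F2973
G1 X170.909 Y40.380
G1 X143.739 Y35.253
G1 X125.714 Y56.220
G1 X134.859 Y82.314
G1 X162.029 Y87.441
M5
G0 X243.196 Y29.801
M4 S578
G1 X244.590 Y32.542 F1710
G1 X227.695 Y25.780
G1 X203.006 Y16.593
G1 X181.017 Y12.061
G1 X172.224 Y19.263
M5

Since the viewBox matches the mm dimensions, user units are millimetres directly. The only transform is the Y-flip y_m = 140.533 − y_svg.

Shape 1 is a closed polygon drawn with `<polygon>`. Its stroke #008000 means engrave at S228, F2973. After flipping Y the toolpath is (265.563,43.859) → (262.821,90.606) → (266.071,119.974) → (200.494,52.512) → (202.277,126.391) → (265.563,43.859), returning to the start.

Shape 2 is a closed polygon drawn with `<polygon>`. Its stroke #000000 means score at S578, F1710. After flipping Y the toolpath is (171.688,46.560) → (82.494,108.728) → (155.933,86.242) → (260.300,9.758) → (305.783,90.732) → (171.688,46.560), returning to the start.

Shape 3 is a cubic bezier drawn with `<path>`. Its stroke #008000 means engrave at S228, F2973. After flipping Y the toolpath is (74.916,69.919) → (92.853,67.014) → (127.857,63.536) → (167.875,60.264) → (200.853,57.978) → (214.738,57.458).

Shape 4 is a regular polygon drawn with `<path>`. Its stroke #008000 means engrave at S228, F2973. After flipping Y the toolpath is (162.029,87.441) → (180.054,66.474) → (170.909,40.380) → (143.739,35.253) → (125.714,56.220) → (134.859,82.314) → (162.029,87.441), returning to the start.

Shape 5 is a cubic bezier drawn with `<path>`. Its stroke #000000 means score at S578, F1710. After flipping Y the toolpath is (243.196,29.801) → (244.590,32.542) → (227.695,25.780) → (203.006,16.593) → (181.017,12.061) → (172.224,19.263).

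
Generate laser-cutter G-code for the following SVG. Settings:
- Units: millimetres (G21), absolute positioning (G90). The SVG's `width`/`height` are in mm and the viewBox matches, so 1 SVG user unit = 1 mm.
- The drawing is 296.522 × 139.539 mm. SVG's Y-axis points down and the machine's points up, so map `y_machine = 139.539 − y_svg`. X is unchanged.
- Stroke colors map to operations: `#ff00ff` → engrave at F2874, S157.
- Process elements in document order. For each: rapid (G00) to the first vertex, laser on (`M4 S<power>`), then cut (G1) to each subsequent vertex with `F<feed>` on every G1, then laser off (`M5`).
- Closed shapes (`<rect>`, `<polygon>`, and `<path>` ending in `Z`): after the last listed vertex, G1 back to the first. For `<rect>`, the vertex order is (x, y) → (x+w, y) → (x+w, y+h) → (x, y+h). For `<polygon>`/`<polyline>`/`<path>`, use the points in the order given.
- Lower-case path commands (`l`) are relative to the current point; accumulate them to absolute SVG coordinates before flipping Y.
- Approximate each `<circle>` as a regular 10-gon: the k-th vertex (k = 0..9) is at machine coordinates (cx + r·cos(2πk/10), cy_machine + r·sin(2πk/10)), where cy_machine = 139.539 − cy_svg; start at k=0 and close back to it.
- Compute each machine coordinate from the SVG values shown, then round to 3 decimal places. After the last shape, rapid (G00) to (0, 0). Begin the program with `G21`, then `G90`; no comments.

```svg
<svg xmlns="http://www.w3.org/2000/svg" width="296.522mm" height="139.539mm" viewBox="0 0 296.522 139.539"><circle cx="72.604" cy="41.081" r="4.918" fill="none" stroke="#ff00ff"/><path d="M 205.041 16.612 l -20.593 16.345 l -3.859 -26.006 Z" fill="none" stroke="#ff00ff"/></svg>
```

G21
G90
G00 X77.522 Y98.458
M4 S157
G1 X76.583 Y101.349 F2874
G1 X74.124 Y103.135 F2874
G1 X71.084 Y103.135 F2874
G1 X68.625 Y101.349 F2874
G1 X67.686 Y98.458 F2874
G1 X68.625 Y95.567 F2874
G1 X71.084 Y93.781 F2874
G1 X74.124 Y93.781 F2874
G1 X76.583 Y95.567 F2874
G1 X77.522 Y98.458 F2874
M5
G00 X205.041 Y122.927
M4 S157
G1 X184.448 Y106.582 F2874
G1 X180.589 Y132.588 F2874
G1 X205.041 Y122.927 F2874
M5
G00 X0.000 Y0.000

Since the viewBox matches the mm dimensions, user units are millimetres directly. The only transform is the Y-flip y_m = 139.539 − y_svg.

Shape 1 is a circle drawn with `<circle>`. Its stroke #ff00ff means engrave at S157, F2874. After flipping Y the toolpath is (77.522,98.458) → (76.583,101.349) → (74.124,103.135) → (71.084,103.135) → (68.625,101.349) → (67.686,98.458) → (68.625,95.567) → (71.084,93.781) → (74.124,93.781) → (76.583,95.567) → (77.522,98.458), returning to the start.

Shape 2 is a regular polygon drawn with `<path>`. Its stroke #ff00ff means engrave at S157, F2874. After flipping Y the toolpath is (205.041,122.927) → (184.448,106.582) → (180.589,132.588) → (205.041,122.927), returning to the start.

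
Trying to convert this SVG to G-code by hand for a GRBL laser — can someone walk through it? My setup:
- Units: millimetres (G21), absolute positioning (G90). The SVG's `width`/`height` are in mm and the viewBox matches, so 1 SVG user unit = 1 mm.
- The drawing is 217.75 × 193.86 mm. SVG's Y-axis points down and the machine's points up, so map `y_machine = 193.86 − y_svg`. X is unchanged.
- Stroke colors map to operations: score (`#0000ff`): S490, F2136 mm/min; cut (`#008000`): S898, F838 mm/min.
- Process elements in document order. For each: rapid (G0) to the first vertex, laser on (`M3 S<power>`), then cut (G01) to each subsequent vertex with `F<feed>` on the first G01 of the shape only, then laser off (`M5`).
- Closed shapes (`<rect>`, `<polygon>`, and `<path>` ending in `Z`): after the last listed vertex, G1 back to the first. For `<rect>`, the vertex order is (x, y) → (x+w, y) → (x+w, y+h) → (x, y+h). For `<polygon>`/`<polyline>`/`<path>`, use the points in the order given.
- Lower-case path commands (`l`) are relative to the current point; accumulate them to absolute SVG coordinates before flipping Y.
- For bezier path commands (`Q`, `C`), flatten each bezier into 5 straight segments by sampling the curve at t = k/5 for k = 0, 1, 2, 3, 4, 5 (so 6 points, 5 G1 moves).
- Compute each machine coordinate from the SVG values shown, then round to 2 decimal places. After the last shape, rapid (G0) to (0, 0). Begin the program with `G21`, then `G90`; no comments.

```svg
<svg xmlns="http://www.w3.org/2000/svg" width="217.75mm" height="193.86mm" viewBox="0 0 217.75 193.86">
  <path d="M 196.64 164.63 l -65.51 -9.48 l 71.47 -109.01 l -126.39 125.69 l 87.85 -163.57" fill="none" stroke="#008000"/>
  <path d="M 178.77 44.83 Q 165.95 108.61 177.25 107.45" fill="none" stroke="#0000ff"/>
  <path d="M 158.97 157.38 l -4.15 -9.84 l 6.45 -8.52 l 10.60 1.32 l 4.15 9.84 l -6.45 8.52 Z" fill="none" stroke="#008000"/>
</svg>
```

G21
G90
G0 X196.64 Y29.23
M3 S898
G01 X131.13 Y38.71 F838
G01 X202.60 Y147.72
G01 X76.21 Y22.03
G01 X164.06 Y185.60
M5
G0 X178.77 Y149.03
M3 S490
G01 X174.61 Y126.12 F2136
G01 X172.37 Y108.40
G01 X172.07 Y95.87
G01 X173.69 Y88.54
G01 X177.25 Y86.41
M5
G0 X158.97 Y36.48
M3 S898
G01 X154.82 Y46.32 F838
G01 X161.27 Y54.84
G01 X171.87 Y53.52
G01 X176.02 Y43.68
G01 X169.57 Y35.16
G01 X158.97 Y36.48
M5
G0 X0.00 Y0.00

Since the viewBox matches the mm dimensions, user units are millimetres directly. The only transform is the Y-flip y_m = 193.86 − y_svg.

Shape 1 is a open polyline drawn with `<path>`. Its stroke #008000 means cut at S898, F838. After flipping Y the toolpath is (196.64,29.23) → (131.13,38.71) → (202.60,147.72) → (76.21,22.03) → (164.06,185.60).

Shape 2 is a quadratic bezier drawn with `<path>`. Its stroke #0000ff means score at S490, F2136. After flipping Y the toolpath is (178.77,149.03) → (174.61,126.12) → (172.37,108.40) → (172.07,95.87) → (173.69,88.54) → (177.25,86.41).

Shape 3 is a regular polygon drawn with `<path>`. Its stroke #008000 means cut at S898, F838. After flipping Y the toolpath is (158.97,36.48) → (154.82,46.32) → (161.27,54.84) → (171.87,53.52) → (176.02,43.68) → (169.57,35.16) → (158.97,36.48), returning to the start.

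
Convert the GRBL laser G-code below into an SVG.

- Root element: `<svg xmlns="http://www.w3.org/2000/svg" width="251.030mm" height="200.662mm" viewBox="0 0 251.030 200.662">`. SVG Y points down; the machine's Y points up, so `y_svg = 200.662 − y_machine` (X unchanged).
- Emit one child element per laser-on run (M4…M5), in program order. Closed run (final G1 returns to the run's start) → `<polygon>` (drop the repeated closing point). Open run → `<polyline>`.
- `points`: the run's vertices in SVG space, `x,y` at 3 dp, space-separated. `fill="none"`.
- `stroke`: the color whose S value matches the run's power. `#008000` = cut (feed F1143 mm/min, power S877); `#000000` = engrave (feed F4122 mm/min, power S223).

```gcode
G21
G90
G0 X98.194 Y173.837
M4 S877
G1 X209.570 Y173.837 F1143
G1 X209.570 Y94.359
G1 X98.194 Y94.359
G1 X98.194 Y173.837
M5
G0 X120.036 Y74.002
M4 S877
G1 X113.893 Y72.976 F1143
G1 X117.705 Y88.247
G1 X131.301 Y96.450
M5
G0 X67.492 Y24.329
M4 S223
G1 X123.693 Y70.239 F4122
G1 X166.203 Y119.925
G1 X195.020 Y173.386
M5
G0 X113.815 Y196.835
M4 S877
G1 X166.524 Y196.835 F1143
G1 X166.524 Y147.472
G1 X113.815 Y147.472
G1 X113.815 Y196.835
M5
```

Each laser-on run becomes one SVG element. Flip Y back into SVG space with y_svg = 200.662 − y_machine.

Run 1: power S877 maps to stroke `#008000` (cut). The run returns to its start, so emit a `<polygon>` with points (Y-flipped): 98.194,26.825 209.570,26.825 209.570,106.303 98.194,106.303.

Run 2: the run's S877 means `#008000` (cut). The run is open, so emit a `<polyline>` with points (Y-flipped): 120.036,126.660 113.893,127.686 117.705,112.415 131.301,104.212.

Run 3: power S223 maps to stroke `#000000` (engrave). The run is open, so emit a `<polyline>` with points (Y-flipped): 67.492,176.333 123.693,130.423 166.203,80.737 195.020,27.276.

Run 4: S877 ⇒ cut layer `#008000`. The run returns to its start, so emit a `<polygon>` with points (Y-flipped): 113.815,3.827 166.524,3.827 166.524,53.190 113.815,53.190.

<svg xmlns="http://www.w3.org/2000/svg" width="251.030mm" height="200.662mm" viewBox="0 0 251.030 200.662">
  <polygon points="98.194,26.825 209.570,26.825 209.570,106.303 98.194,106.303" fill="none" stroke="#008000"/>
  <polyline points="120.036,126.660 113.893,127.686 117.705,112.415 131.301,104.212" fill="none" stroke="#008000"/>
  <polyline points="67.492,176.333 123.693,130.423 166.203,80.737 195.020,27.276" fill="none" stroke="#000000"/>
  <polygon points="113.815,3.827 166.524,3.827 166.524,53.190 113.815,53.190" fill="none" stroke="#008000"/>
</svg>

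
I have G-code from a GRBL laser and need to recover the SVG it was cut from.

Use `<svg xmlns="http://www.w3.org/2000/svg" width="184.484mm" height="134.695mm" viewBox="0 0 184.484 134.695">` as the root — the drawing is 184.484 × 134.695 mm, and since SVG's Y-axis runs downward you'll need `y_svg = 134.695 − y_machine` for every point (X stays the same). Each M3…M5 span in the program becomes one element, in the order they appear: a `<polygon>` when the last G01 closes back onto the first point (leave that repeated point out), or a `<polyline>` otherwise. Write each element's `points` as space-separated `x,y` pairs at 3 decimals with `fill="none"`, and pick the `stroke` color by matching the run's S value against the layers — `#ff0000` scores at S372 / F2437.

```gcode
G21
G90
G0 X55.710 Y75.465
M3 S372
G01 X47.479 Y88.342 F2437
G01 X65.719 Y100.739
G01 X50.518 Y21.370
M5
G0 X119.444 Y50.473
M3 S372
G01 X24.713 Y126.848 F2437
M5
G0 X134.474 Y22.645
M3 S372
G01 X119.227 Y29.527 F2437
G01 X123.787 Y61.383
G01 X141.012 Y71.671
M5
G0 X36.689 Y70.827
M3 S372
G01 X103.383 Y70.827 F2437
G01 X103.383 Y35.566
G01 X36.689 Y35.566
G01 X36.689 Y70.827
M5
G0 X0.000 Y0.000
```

<svg xmlns="http://www.w3.org/2000/svg" width="184.484mm" height="134.695mm" viewBox="0 0 184.484 134.695">
  <polyline points="55.710,59.230 47.479,46.353 65.719,33.956 50.518,113.325" fill="none" stroke="#ff0000"/>
  <polyline points="119.444,84.222 24.713,7.847" fill="none" stroke="#ff0000"/>
  <polyline points="134.474,112.050 119.227,105.168 123.787,73.312 141.012,63.024" fill="none" stroke="#ff0000"/>
  <polygon points="36.689,63.868 103.383,63.868 103.383,99.129 36.689,99.129" fill="none" stroke="#ff0000"/>
</svg>

Each laser-on run becomes one SVG element. Flip Y back into SVG space with y_svg = 134.695 − y_machine. Every run uses S372, so all elements get stroke `#ff0000` (score).

Run 1: The run is open, so emit a `<polyline>` with points (Y-flipped): 55.710,59.230 47.479,46.353 65.719,33.956 50.518,113.325.

Run 2: The run is open, so emit a `<polyline>` with points (Y-flipped): 119.444,84.222 24.713,7.847.

Run 3: The run is open, so emit a `<polyline>` with points (Y-flipped): 134.474,112.050 119.227,105.168 123.787,73.312 141.012,63.024.

Run 4: The run returns to its start, so emit a `<polygon>` with points (Y-flipped): 36.689,63.868 103.383,63.868 103.383,99.129 36.689,99.129.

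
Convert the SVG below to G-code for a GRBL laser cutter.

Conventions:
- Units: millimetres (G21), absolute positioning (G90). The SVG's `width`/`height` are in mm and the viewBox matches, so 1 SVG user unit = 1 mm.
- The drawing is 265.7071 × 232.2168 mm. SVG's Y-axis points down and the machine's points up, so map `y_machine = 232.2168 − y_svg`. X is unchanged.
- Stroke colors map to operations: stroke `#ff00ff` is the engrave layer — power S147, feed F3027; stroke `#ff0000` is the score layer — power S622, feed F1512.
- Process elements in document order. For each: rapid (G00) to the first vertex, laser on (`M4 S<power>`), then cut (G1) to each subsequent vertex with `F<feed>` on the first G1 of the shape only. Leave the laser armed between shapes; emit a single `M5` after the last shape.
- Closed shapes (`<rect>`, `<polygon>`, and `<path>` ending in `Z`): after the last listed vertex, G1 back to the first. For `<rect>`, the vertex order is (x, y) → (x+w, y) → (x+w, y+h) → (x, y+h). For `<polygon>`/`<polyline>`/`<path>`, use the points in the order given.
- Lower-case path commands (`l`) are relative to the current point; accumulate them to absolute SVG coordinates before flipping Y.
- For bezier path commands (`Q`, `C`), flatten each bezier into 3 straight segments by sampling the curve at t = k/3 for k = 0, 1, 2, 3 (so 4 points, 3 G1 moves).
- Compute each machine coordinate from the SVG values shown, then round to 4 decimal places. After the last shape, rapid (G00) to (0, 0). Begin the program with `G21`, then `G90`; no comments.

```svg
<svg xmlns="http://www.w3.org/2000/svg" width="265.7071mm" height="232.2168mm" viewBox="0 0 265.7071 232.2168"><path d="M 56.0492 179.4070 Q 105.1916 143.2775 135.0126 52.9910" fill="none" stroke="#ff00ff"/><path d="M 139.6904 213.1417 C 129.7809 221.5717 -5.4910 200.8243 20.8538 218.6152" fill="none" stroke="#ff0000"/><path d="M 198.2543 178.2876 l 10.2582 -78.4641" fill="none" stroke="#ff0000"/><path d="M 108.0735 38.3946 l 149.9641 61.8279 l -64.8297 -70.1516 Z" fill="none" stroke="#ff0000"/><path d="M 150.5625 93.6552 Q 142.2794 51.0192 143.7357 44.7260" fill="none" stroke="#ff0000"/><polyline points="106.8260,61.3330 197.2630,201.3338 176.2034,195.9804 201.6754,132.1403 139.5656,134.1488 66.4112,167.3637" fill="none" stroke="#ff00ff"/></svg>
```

viewBox `0 0 265.7071 232.2168` with mm width/height → 1 unit = 1 mm. Flip: y_m = 232.2168 − y_svg.

**Shape 1** — `<path>` quadratic bezier, stroke `#ff00ff` → engrave (S147, F3027). Control points (SVG): P0=(56.0492,179.4070), P1=(105.1916,143.2775), P2=(135.0126,52.9910); sampled at t=k/3. Machine vertices: (56.0492,52.8098) → (86.6640,82.9136) → (112.9851,125.0522) → (135.0126,179.2258). Open path.

**Shape 2** — `<path>` cubic bezier, stroke `#ff0000` → score (S622, F1512). Control points (SVG): P0=(139.6904,213.1417), P1=(129.7809,221.5717), P2=(-5.4910,200.8243), P3=(20.8538,218.6152); sampled at t=k/3. Machine vertices: (139.6904,19.0751) → (98.6223,17.8629) → (37.7524,21.0544) → (20.8538,13.6016). Open path.

**Shape 3** — `<path>` line segment, stroke `#ff0000` → score (S622, F1512). Machine vertices: (198.2543,53.9292) → (208.5125,132.3933). Open path.

**Shape 4** — `<path>` closed polygon, stroke `#ff0000` → score (S622, F1512). Machine vertices: (108.0735,193.8222) → (258.0376,131.9943) → (193.2079,202.1459) → (108.0735,193.8222). Closed: final G1 returns to the first vertex.

**Shape 5** — `<path>` quadratic bezier, stroke `#ff0000` → score (S622, F1512). Control points (SVG): P0=(150.5625,93.6552), P1=(142.2794,51.0192), P2=(143.7357,44.7260); sampled at t=k/3. Machine vertices: (150.5625,138.5616) → (146.1226,162.9475) → (143.8470,179.2572) → (143.7357,187.4908). Open path.

**Shape 6** — `<polyline>` open polyline, stroke `#ff00ff` → engrave (S147, F3027). Machine vertices: (106.8260,170.8838) → (197.2630,30.8830) → (176.2034,36.2364) → (201.6754,100.0765) → (139.5656,98.0680) → (66.4112,64.8531). Open path.

G21
G90
G00 X56.0492 Y52.8098
M4 S147
G1 X86.6640 Y82.9136 F3027
G1 X112.9851 Y125.0522
G1 X135.0126 Y179.2258
G00 X139.6904 Y19.0751
M4 S622
G1 X98.6223 Y17.8629 F1512
G1 X37.7524 Y21.0544
G1 X20.8538 Y13.6016
G00 X198.2543 Y53.9292
M4 S622
G1 X208.5125 Y132.3933 F1512
G00 X108.0735 Y193.8222
M4 S622
G1 X258.0376 Y131.9943 F1512
G1 X193.2079 Y202.1459
G1 X108.0735 Y193.8222
G00 X150.5625 Y138.5616
M4 S622
G1 X146.1226 Y162.9475 F1512
G1 X143.8470 Y179.2572
G1 X143.7357 Y187.4908
G00 X106.8260 Y170.8838
M4 S147
G1 X197.2630 Y30.8830 F3027
G1 X176.2034 Y36.2364
G1 X201.6754 Y100.0765
G1 X139.5656 Y98.0680
G1 X66.4112 Y64.8531
M5
G00 X0.0000 Y0.0000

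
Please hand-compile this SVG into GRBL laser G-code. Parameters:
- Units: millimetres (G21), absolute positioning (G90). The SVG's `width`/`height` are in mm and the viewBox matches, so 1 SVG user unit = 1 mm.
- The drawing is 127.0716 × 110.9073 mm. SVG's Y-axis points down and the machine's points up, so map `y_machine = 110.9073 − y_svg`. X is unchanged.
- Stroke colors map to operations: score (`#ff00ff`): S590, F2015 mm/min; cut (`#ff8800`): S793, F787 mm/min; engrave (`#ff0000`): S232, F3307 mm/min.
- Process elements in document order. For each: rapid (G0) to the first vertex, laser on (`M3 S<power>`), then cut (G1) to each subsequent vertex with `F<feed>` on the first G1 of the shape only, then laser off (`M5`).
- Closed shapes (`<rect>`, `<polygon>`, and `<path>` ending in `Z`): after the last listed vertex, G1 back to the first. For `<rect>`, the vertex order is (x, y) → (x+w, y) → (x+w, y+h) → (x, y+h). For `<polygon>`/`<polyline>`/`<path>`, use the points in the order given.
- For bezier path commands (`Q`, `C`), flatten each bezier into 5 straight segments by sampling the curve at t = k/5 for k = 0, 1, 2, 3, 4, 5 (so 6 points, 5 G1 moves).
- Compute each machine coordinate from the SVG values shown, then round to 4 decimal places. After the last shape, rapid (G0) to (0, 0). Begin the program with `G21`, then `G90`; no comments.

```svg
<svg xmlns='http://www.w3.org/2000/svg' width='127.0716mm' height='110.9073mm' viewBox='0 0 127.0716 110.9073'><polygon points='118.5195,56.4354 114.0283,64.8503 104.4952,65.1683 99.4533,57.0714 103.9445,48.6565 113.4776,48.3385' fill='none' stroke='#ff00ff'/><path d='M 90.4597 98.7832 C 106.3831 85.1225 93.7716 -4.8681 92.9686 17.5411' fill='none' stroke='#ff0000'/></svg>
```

Since the viewBox matches the mm dimensions, user units are millimetres directly. The only transform is the Y-flip y_m = 110.9073 − y_svg.

Shape 1 is a regular polygon drawn with `<polygon>`. Its stroke #ff00ff means score at S590, F2015. After flipping Y the toolpath is (118.5195,54.4719) → (114.0283,46.0570) → (104.4952,45.7390) → (99.4533,53.8359) → (103.9445,62.2508) → (113.4776,62.5688) → (118.5195,54.4719), returning to the start.

Shape 2 is a cubic bezier drawn with `<path>`. Its stroke #ff0000 means engrave at S232, F3307. After flipping Y the toolpath is (90.4597,12.1241) → (96.9123,27.9703) → (98.4530,53.0766) → (97.0183,78.3840) → (94.5447,94.8336) → (92.9686,93.3662).

G21
G90
G0 X118.5195 Y54.4719
M3 S590
G1 X114.0283 Y46.0570 F2015
G1 X104.4952 Y45.7390
G1 X99.4533 Y53.8359
G1 X103.9445 Y62.2508
G1 X113.4776 Y62.5688
G1 X118.5195 Y54.4719
M5
G0 X90.4597 Y12.1241
M3 S232
G1 X96.9123 Y27.9703 F3307
G1 X98.4530 Y53.0766
G1 X97.0183 Y78.3840
G1 X94.5447 Y94.8336
G1 X92.9686 Y93.3662
M5
G0 X0.0000 Y0.0000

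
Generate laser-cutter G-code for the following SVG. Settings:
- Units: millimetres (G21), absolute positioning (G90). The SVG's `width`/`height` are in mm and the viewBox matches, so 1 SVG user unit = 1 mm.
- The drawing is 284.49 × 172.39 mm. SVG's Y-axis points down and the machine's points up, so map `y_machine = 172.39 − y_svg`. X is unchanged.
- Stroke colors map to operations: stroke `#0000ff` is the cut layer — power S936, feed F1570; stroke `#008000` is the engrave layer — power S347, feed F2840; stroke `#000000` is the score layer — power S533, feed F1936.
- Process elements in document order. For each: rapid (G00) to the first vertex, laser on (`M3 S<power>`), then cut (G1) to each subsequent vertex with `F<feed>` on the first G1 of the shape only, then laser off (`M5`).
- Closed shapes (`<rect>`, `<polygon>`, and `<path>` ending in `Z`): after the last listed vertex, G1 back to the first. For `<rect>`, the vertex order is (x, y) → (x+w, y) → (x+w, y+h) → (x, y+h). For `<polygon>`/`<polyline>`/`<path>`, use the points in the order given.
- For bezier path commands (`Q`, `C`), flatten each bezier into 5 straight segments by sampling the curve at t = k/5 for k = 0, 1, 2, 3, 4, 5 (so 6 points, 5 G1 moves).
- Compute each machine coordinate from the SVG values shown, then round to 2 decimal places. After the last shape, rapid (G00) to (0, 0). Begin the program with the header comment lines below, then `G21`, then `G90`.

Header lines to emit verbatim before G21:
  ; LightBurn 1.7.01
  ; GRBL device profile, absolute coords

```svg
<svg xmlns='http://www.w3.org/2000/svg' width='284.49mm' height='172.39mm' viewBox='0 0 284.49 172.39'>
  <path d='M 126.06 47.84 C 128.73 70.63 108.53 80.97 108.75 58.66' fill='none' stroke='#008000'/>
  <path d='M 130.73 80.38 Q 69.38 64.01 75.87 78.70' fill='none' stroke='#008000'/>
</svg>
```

; LightBurn 1.7.01
; GRBL device profile, absolute coords
G21
G90
G00 X126.06 Y124.55
M3 S347
G1 X125.26 Y112.53 F2840
G1 X121.06 Y104.47
G1 X115.52 Y101.34
G1 X110.72 Y104.10
G1 X108.75 Y113.73
M5
G00 X130.73 Y92.01
M3 S347
G1 X108.90 Y97.32 F2840
G1 X92.50 Y100.14
G1 X81.53 Y100.47
G1 X75.99 Y98.32
G1 X75.87 Y93.69
M5
G00 X0.00 Y0.00

1 u = 1 mm; y_m = 172.39 − y.

[1] `<path>` cubic bezier, #008000→engrave S347 F2840: (126.06,124.55) → (125.26,112.53) → (121.06,104.47) → (115.52,101.34) → (110.72,104.10) → (108.75,113.73)

[2] `<path>` quadratic bezier, #008000→engrave S347 F2840: (130.73,92.01) → (108.90,97.32) → (92.50,100.14) → (81.53,100.47) → (75.99,98.32) → (75.87,93.69)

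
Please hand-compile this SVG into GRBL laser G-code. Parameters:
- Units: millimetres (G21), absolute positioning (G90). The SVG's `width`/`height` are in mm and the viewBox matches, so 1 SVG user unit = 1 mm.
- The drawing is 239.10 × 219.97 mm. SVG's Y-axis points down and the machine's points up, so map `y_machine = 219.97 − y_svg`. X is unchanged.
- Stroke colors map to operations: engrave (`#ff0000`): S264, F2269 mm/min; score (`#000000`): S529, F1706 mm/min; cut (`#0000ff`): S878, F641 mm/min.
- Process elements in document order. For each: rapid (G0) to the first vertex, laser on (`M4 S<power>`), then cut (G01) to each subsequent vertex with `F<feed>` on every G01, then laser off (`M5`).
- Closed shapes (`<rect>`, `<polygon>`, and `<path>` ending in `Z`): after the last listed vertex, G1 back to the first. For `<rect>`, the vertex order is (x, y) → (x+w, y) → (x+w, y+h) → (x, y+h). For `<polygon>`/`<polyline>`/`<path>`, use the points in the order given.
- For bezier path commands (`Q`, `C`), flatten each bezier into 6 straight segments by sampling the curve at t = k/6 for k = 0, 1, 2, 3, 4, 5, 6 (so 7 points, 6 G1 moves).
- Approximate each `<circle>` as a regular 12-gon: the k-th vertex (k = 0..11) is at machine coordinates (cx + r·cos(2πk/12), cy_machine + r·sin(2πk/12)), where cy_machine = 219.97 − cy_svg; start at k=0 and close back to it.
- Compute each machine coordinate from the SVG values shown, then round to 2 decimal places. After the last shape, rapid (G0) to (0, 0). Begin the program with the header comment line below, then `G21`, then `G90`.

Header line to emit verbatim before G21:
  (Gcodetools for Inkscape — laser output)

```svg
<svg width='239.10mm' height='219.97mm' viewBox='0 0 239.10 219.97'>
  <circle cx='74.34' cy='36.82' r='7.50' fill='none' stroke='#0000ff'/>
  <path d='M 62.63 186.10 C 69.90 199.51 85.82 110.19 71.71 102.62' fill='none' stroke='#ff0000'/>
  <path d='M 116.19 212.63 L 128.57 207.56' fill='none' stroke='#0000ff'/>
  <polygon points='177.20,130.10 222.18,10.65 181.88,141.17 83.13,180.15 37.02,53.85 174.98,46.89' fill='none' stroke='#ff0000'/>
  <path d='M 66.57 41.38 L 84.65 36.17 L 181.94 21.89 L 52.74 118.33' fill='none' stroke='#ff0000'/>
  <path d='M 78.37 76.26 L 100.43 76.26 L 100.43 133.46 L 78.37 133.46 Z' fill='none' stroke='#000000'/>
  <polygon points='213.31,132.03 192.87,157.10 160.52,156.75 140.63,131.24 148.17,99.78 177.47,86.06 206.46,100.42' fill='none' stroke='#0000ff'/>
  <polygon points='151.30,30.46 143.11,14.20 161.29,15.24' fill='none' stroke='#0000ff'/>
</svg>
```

(Gcodetools for Inkscape — laser output)
G21
G90
G0 X81.84 Y183.15
M4 S878
G01 X80.84 Y186.90 F641
G01 X78.09 Y189.65 F641
G01 X74.34 Y190.65 F641
G01 X70.59 Y189.65 F641
G01 X67.84 Y186.90 F641
G01 X66.84 Y183.15 F641
G01 X67.84 Y179.40 F641
G01 X70.59 Y176.65 F641
G01 X74.34 Y175.65 F641
G01 X78.09 Y176.65 F641
G01 X80.84 Y179.40 F641
G01 X81.84 Y183.15 F641
M5
G0 X62.63 Y33.87
M4 S264
G01 X66.81 Y34.87 F2269
G01 X71.35 Y47.87 F2269
G01 X75.19 Y67.74 F2269
G01 X77.24 Y89.36 F2269
G01 X76.44 Y107.61 F2269
G01 X71.71 Y117.35 F2269
M5
G0 X116.19 Y7.34
M4 S878
G01 X128.57 Y12.41 F641
M5
G0 X177.20 Y89.87
M4 S264
G01 X222.18 Y209.32 F2269
G01 X181.88 Y78.80 F2269
G01 X83.13 Y39.82 F2269
G01 X37.02 Y166.12 F2269
G01 X174.98 Y173.08 F2269
G01 X177.20 Y89.87 F2269
M5
G0 X66.57 Y178.59
M4 S264
G01 X84.65 Y183.80 F2269
G01 X181.94 Y198.08 F2269
G01 X52.74 Y101.64 F2269
M5
G0 X78.37 Y143.71
M4 S529
G01 X100.43 Y143.71 F1706
G01 X100.43 Y86.51 F1706
G01 X78.37 Y86.51 F1706
G01 X78.37 Y143.71 F1706
M5
G0 X213.31 Y87.94
M4 S878
G01 X192.87 Y62.87 F641
G01 X160.52 Y63.22 F641
G01 X140.63 Y88.73 F641
G01 X148.17 Y120.19 F641
G01 X177.47 Y133.91 F641
G01 X206.46 Y119.55 F641
G01 X213.31 Y87.94 F641
M5
G0 X151.30 Y189.51
M4 S878
G01 X143.11 Y205.77 F641
G01 X161.29 Y204.73 F641
G01 X151.30 Y189.51 F641
M5
G0 X0.00 Y0.00

viewBox `0 0 239.10 219.97` with mm width/height → 1 unit = 1 mm. Flip: y_m = 219.97 − y_svg.

**Shape 1** — `<circle>` circle, stroke `#0000ff` → cut (S878, F641). Machine vertices: (81.84,183.15) → (80.84,186.90) → (78.09,189.65) → (74.34,190.65) → (70.59,189.65) → (67.84,186.90) → (66.84,183.15) → (67.84,179.40) → (70.59,176.65) → (74.34,175.65) → (78.09,176.65) → (80.84,179.40) → (81.84,183.15). Closed: final G1 returns to the first vertex.

**Shape 2** — `<path>` cubic bezier, stroke `#ff0000` → engrave (S264, F2269). Control points (SVG): P0=(62.63,186.10), P1=(69.90,199.51), P2=(85.82,110.19), P3=(71.71,102.62); sampled at t=k/6. Machine vertices: (62.63,33.87) → (66.81,34.87) → (71.35,47.87) → (75.19,67.74) → (77.24,89.36) → (76.44,107.61) → (71.71,117.35). Open path.

**Shape 3** — `<path>` line segment, stroke `#0000ff` → cut (S878, F641). Machine vertices: (116.19,7.34) → (128.57,12.41). Open path.

**Shape 4** — `<polygon>` closed polygon, stroke `#ff0000` → engrave (S264, F2269). Machine vertices: (177.20,89.87) → (222.18,209.32) → (181.88,78.80) → (83.13,39.82) → (37.02,166.12) → (174.98,173.08) → (177.20,89.87). Closed: final G1 returns to the first vertex.

**Shape 5** — `<path>` open polyline, stroke `#ff0000` → engrave (S264, F2269). Machine vertices: (66.57,178.59) → (84.65,183.80) → (181.94,198.08) → (52.74,101.64). Open path.

**Shape 6** — `<path>` rectangle, stroke `#000000` → score (S529, F1706). Machine vertices: (78.37,143.71) → (100.43,143.71) → (100.43,86.51) → (78.37,86.51) → (78.37,143.71). Closed: final G1 returns to the first vertex.

**Shape 7** — `<polygon>` regular polygon, stroke `#0000ff` → cut (S878, F641). Machine vertices: (213.31,87.94) → (192.87,62.87) → (160.52,63.22) → (140.63,88.73) → (148.17,120.19) → (177.47,133.91) → (206.46,119.55) → (213.31,87.94). Closed: final G1 returns to the first vertex.

**Shape 8** — `<polygon>` regular polygon, stroke `#0000ff` → cut (S878, F641). Machine vertices: (151.30,189.51) → (143.11,205.77) → (161.29,204.73) → (151.30,189.51). Closed: final G1 returns to the first vertex.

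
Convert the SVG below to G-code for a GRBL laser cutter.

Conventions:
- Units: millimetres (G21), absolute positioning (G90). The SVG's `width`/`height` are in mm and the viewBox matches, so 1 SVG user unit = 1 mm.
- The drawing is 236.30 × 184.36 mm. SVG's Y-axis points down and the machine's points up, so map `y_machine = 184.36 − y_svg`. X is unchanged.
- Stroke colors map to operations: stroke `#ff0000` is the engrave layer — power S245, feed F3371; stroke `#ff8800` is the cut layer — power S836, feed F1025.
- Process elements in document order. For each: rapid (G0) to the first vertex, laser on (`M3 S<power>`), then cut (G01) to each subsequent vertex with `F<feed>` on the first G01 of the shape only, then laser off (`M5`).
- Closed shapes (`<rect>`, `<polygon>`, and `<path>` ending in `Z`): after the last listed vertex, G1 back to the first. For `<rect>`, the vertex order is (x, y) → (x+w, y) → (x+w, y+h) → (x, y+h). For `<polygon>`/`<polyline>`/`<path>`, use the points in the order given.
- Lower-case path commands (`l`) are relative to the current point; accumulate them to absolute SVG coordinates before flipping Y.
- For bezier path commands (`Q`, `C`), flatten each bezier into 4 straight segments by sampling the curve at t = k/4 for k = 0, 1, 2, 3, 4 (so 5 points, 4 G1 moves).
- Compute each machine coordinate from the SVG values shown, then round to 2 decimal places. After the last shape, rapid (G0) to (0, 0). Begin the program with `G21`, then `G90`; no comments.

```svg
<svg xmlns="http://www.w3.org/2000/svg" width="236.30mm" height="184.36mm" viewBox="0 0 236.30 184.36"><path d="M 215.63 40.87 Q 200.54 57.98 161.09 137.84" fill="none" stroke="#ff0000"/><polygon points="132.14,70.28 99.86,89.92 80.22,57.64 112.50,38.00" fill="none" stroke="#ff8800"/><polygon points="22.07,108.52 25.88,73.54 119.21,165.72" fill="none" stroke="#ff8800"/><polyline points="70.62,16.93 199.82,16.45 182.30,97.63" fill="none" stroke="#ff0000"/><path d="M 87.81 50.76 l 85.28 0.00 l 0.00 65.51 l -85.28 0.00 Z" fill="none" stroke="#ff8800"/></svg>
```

1 u = 1 mm; y_m = 184.36 − y.

[1] `<path>` quadratic bezier, #ff0000→engrave S245 F3371: (215.63,143.49) → (206.56,131.01) → (194.45,110.69) → (179.29,82.53) → (161.09,46.52)

[2] `<polygon>` regular polygon, #ff8800→cut S836 F1025: (132.14,114.08) → (99.86,94.44) → (80.22,126.72) → (112.50,146.36) → (132.14,114.08) (closed)

[3] `<polygon>` closed polygon, #ff8800→cut S836 F1025: (22.07,75.84) → (25.88,110.82) → (119.21,18.64) → (22.07,75.84) (closed)

[4] `<polyline>` open polyline, #ff0000→engrave S245 F3371: (70.62,167.43) → (199.82,167.91) → (182.30,86.73)

[5] `<path>` rectangle, #ff8800→cut S836 F1025: (87.81,133.60) → (173.09,133.60) → (173.09,68.09) → (87.81,68.09) → (87.81,133.60) (closed)

G21
G90
G0 X215.63 Y143.49
M3 S245
G01 X206.56 Y131.01 F3371
G01 X194.45 Y110.69
G01 X179.29 Y82.53
G01 X161.09 Y46.52
M5
G0 X132.14 Y114.08
M3 S836
G01 X99.86 Y94.44 F1025
G01 X80.22 Y126.72
G01 X112.50 Y146.36
G01 X132.14 Y114.08
M5
G0 X22.07 Y75.84
M3 S836
G01 X25.88 Y110.82 F1025
G01 X119.21 Y18.64
G01 X22.07 Y75.84
M5
G0 X70.62 Y167.43
M3 S245
G01 X199.82 Y167.91 F3371
G01 X182.30 Y86.73
M5
G0 X87.81 Y133.60
M3 S836
G01 X173.09 Y133.60 F1025
G01 X173.09 Y68.09
G01 X87.81 Y68.09
G01 X87.81 Y133.60
M5
G0 X0.00 Y0.00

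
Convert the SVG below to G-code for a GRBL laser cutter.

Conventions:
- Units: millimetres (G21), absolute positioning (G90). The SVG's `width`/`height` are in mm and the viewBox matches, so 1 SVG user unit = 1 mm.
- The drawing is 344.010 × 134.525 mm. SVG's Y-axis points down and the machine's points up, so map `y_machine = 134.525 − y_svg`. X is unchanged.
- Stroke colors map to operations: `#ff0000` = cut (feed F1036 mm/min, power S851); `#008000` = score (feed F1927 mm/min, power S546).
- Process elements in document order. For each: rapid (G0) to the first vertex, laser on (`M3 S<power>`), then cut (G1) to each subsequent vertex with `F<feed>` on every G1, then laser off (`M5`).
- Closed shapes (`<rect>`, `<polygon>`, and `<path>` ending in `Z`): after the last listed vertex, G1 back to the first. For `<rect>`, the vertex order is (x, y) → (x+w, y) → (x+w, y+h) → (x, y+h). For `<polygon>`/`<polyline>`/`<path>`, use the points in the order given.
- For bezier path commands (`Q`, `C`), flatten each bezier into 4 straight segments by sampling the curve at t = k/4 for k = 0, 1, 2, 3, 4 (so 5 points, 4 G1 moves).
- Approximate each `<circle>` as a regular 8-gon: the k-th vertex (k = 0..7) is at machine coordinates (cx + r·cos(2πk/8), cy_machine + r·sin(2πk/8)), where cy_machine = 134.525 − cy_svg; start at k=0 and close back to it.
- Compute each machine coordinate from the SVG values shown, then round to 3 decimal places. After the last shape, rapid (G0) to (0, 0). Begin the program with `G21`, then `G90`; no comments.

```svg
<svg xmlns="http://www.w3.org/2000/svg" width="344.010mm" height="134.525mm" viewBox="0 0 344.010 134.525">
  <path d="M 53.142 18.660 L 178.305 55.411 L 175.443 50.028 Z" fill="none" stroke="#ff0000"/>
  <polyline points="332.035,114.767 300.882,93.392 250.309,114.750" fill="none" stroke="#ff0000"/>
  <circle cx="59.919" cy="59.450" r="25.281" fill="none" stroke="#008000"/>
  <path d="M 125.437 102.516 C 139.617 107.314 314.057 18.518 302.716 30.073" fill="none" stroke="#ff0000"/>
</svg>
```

Since the viewBox matches the mm dimensions, user units are millimetres directly. The only transform is the Y-flip y_m = 134.525 − y_svg.

Shape 1 is a closed polygon drawn with `<path>`. Its stroke #ff0000 means cut at S851, F1036. After flipping Y the toolpath is (53.142,115.865) → (178.305,79.114) → (175.443,84.497) → (53.142,115.865), returning to the start.

Shape 2 is a open polyline drawn with `<polyline>`. Its stroke #ff0000 means cut at S851, F1036. After flipping Y the toolpath is (332.035,19.758) → (300.882,41.133) → (250.309,19.775).

Shape 3 is a circle drawn with `<circle>`. Its stroke #008000 means score at S546, F1927. After flipping Y the toolpath is (85.200,75.075) → (77.795,92.951) → (59.919,100.356) → (42.043,92.951) → (34.638,75.075) → (42.043,57.199) → (59.919,49.794) → (77.795,57.199) → (85.200,75.075), returning to the start.

Shape 4 is a cubic bezier drawn with `<path>`. Its stroke #ff0000 means cut at S851, F1036. After flipping Y the toolpath is (125.437,32.009) → (160.714,42.929) → (223.647,70.764) → (281.795,97.333) → (302.716,104.452).

G21
G90
G0 X53.142 Y115.865
M3 S851
G1 X178.305 Y79.114 F1036
G1 X175.443 Y84.497 F1036
G1 X53.142 Y115.865 F1036
M5
G0 X332.035 Y19.758
M3 S851
G1 X300.882 Y41.133 F1036
G1 X250.309 Y19.775 F1036
M5
G0 X85.200 Y75.075
M3 S546
G1 X77.795 Y92.951 F1927
G1 X59.919 Y100.356 F1927
G1 X42.043 Y92.951 F1927
G1 X34.638 Y75.075 F1927
G1 X42.043 Y57.199 F1927
G1 X59.919 Y49.794 F1927
G1 X77.795 Y57.199 F1927
G1 X85.200 Y75.075 F1927
M5
G0 X125.437 Y32.009
M3 S851
G1 X160.714 Y42.929 F1036
G1 X223.647 Y70.764 F1036
G1 X281.795 Y97.333 F1036
G1 X302.716 Y104.452 F1036
M5
G0 X0.000 Y0.000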